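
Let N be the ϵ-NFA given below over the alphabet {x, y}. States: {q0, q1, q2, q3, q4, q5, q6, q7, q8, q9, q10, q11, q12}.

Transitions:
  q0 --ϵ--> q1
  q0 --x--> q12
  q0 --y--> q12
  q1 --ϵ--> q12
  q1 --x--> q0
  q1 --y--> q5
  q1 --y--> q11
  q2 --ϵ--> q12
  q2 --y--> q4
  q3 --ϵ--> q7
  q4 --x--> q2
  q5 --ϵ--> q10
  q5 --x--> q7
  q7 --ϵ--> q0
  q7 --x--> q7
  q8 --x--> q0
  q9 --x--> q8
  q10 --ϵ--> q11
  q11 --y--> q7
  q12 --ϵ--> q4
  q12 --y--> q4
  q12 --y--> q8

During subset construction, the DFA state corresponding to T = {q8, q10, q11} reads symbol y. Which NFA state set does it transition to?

q11 on y → {q7}.
No y-transition from q8, q10.
Union after reading y: {q7}.
Now take the ϵ-closure:
From q7 via ϵ: add q0.
From q0 via ϵ: add q1.
From q1 via ϵ: add q12.
From q12 via ϵ: add q4.
No new states can be added; the closed set is {q0, q1, q4, q7, q12}.

{q0, q1, q4, q7, q12}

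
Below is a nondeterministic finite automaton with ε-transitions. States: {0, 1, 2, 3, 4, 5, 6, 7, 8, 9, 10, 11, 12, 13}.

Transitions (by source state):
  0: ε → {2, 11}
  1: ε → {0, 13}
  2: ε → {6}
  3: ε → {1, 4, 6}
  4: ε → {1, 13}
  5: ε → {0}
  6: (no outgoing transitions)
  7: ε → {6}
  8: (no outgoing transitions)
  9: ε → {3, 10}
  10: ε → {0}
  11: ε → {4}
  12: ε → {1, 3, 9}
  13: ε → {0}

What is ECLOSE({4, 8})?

Start with {4, 8}.
From 4 via ε: add 1, 13.
From 1 via ε: add 0.
From 0 via ε: add 2, 11.
From 2 via ε: add 6.
No new states can be added; the closed set is {0, 1, 2, 4, 6, 8, 11, 13}.

{0, 1, 2, 4, 6, 8, 11, 13}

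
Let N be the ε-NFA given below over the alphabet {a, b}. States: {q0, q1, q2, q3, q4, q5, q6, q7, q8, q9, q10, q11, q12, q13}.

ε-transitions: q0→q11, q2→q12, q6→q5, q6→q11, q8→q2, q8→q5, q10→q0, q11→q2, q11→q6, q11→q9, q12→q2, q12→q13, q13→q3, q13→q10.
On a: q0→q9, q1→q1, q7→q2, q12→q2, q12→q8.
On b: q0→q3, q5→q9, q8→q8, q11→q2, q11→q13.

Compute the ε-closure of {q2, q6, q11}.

{q0, q2, q3, q5, q6, q9, q10, q11, q12, q13}

Start with {q2, q6, q11}.
From q2 via ε: add q12.
From q6 via ε: add q5.
From q11 via ε: add q9.
From q12 via ε: add q13.
From q13 via ε: add q3, q10.
From q10 via ε: add q0.
No new states can be added; the closed set is {q0, q2, q3, q5, q6, q9, q10, q11, q12, q13}.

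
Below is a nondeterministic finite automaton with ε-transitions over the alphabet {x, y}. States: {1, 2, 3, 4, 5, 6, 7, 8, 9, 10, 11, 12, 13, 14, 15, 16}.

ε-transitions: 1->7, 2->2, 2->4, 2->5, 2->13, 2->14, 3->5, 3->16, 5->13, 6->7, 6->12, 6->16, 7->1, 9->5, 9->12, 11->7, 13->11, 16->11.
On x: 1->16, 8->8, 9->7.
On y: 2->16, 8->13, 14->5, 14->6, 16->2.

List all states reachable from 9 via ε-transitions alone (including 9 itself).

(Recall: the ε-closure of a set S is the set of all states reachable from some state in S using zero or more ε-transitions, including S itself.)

{1, 5, 7, 9, 11, 12, 13}

Start with {9}.
From 9 via ε: add 5, 12.
From 5 via ε: add 13.
From 13 via ε: add 11.
From 11 via ε: add 7.
From 7 via ε: add 1.
No new states can be added; the closed set is {1, 5, 7, 9, 11, 12, 13}.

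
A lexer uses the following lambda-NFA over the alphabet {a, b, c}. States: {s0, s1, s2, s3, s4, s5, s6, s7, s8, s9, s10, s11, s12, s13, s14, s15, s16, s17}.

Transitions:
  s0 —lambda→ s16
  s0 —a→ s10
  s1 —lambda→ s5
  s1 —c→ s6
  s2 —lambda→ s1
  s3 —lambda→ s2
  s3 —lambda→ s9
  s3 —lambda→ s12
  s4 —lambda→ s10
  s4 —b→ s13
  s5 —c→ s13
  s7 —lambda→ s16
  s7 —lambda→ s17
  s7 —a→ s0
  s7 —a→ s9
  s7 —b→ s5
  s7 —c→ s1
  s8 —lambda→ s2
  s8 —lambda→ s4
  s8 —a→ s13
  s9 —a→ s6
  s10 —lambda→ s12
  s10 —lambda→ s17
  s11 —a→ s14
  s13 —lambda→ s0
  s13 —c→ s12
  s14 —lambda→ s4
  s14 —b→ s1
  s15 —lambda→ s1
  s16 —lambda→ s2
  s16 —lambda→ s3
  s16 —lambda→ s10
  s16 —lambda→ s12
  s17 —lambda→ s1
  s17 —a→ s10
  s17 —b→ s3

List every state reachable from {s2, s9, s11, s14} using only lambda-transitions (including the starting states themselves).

{s1, s2, s4, s5, s9, s10, s11, s12, s14, s17}

Start with {s2, s9, s11, s14}.
From s2 via lambda: add s1.
From s14 via lambda: add s4.
From s1 via lambda: add s5.
From s4 via lambda: add s10.
From s10 via lambda: add s12, s17.
No new states can be added; the closed set is {s1, s2, s4, s5, s9, s10, s11, s12, s14, s17}.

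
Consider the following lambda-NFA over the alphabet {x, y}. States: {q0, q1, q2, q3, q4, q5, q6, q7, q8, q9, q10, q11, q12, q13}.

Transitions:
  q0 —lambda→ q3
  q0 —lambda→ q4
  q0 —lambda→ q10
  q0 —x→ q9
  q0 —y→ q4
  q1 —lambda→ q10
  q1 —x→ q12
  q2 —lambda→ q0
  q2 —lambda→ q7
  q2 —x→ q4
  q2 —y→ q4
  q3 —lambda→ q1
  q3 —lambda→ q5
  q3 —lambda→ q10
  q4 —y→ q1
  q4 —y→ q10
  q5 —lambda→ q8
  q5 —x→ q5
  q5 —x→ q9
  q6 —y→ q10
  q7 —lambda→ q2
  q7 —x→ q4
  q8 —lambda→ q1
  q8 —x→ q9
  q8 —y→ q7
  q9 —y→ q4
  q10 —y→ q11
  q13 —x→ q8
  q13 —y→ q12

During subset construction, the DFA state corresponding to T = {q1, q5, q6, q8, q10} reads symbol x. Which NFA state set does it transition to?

q1 on x → {q12}.
q5 on x → {q5, q9}.
q8 on x → {q9}.
No x-transition from q6, q10.
Union after reading x: {q5, q9, q12}.
Now take the lambda-closure:
From q5 via lambda: add q8.
From q8 via lambda: add q1.
From q1 via lambda: add q10.
No new states can be added; the closed set is {q1, q5, q8, q9, q10, q12}.

{q1, q5, q8, q9, q10, q12}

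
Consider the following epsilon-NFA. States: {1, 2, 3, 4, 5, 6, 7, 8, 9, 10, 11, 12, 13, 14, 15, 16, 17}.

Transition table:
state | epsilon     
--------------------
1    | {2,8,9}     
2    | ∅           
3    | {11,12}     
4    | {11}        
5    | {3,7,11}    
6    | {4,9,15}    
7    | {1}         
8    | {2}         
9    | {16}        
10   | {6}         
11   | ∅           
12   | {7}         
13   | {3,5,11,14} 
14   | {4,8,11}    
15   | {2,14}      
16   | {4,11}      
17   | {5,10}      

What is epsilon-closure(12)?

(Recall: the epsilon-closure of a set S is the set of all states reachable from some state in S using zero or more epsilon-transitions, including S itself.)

Start with {12}.
From 12 via epsilon: add 7.
From 7 via epsilon: add 1.
From 1 via epsilon: add 2, 8, 9.
From 9 via epsilon: add 16.
From 16 via epsilon: add 4, 11.
No new states can be added; the closed set is {1, 2, 4, 7, 8, 9, 11, 12, 16}.

{1, 2, 4, 7, 8, 9, 11, 12, 16}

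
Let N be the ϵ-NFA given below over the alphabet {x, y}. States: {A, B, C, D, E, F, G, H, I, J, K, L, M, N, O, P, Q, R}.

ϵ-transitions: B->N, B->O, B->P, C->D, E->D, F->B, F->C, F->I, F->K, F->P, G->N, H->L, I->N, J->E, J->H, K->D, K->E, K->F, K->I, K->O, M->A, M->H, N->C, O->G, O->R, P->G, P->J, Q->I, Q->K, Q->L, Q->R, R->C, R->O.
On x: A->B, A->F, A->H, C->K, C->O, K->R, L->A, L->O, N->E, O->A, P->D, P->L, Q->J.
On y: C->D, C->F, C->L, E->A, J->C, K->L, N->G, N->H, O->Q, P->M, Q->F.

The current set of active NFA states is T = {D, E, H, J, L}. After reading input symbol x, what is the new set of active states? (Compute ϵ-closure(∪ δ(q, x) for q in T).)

{A, C, D, G, N, O, R}

L on x → {A, O}.
No x-transition from D, E, H, J.
Union after reading x: {A, O}.
Now take the ϵ-closure:
From O via ϵ: add G, R.
From G via ϵ: add N.
From R via ϵ: add C.
From C via ϵ: add D.
No new states can be added; the closed set is {A, C, D, G, N, O, R}.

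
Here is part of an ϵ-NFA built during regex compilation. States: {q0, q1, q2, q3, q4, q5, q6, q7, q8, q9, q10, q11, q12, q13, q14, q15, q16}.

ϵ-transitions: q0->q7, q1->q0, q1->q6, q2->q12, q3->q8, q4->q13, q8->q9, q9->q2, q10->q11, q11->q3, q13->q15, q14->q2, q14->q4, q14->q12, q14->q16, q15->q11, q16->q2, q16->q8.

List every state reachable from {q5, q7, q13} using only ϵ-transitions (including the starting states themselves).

{q2, q3, q5, q7, q8, q9, q11, q12, q13, q15}

Start with {q5, q7, q13}.
From q13 via ϵ: add q15.
From q15 via ϵ: add q11.
From q11 via ϵ: add q3.
From q3 via ϵ: add q8.
From q8 via ϵ: add q9.
From q9 via ϵ: add q2.
From q2 via ϵ: add q12.
No new states can be added; the closed set is {q2, q3, q5, q7, q8, q9, q11, q12, q13, q15}.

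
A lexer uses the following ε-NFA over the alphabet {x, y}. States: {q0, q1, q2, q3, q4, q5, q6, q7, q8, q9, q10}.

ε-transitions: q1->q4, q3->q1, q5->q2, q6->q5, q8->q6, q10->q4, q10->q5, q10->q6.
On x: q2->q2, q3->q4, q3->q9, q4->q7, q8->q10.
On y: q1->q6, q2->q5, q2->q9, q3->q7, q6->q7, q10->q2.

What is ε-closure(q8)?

{q2, q5, q6, q8}

Start with {q8}.
From q8 via ε: add q6.
From q6 via ε: add q5.
From q5 via ε: add q2.
No new states can be added; the closed set is {q2, q5, q6, q8}.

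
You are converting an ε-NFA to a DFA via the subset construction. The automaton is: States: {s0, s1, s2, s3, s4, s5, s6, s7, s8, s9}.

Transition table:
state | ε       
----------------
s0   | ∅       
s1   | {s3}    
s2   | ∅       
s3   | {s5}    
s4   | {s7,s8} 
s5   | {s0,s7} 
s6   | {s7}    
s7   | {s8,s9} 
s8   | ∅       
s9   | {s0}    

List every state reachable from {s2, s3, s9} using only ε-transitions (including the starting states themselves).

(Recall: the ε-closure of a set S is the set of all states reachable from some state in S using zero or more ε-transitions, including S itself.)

{s0, s2, s3, s5, s7, s8, s9}

Start with {s2, s3, s9}.
From s3 via ε: add s5.
From s9 via ε: add s0.
From s5 via ε: add s7.
From s7 via ε: add s8.
No new states can be added; the closed set is {s0, s2, s3, s5, s7, s8, s9}.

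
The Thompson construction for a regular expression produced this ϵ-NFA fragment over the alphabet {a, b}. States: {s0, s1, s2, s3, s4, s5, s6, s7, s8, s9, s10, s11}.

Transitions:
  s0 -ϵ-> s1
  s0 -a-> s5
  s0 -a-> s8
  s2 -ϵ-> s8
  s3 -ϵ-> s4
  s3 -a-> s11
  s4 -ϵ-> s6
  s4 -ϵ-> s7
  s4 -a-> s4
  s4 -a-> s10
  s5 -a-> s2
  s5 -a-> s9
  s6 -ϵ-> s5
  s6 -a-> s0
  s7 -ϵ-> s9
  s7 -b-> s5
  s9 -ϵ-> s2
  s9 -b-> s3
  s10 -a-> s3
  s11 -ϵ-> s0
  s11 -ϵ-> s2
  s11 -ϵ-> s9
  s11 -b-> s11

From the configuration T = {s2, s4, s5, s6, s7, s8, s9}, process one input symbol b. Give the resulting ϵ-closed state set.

s7 on b → {s5}.
s9 on b → {s3}.
No b-transition from s2, s4, s5, s6, s8.
Union after reading b: {s3, s5}.
Now take the ϵ-closure:
From s3 via ϵ: add s4.
From s4 via ϵ: add s6, s7.
From s7 via ϵ: add s9.
From s9 via ϵ: add s2.
From s2 via ϵ: add s8.
No new states can be added; the closed set is {s2, s3, s4, s5, s6, s7, s8, s9}.

{s2, s3, s4, s5, s6, s7, s8, s9}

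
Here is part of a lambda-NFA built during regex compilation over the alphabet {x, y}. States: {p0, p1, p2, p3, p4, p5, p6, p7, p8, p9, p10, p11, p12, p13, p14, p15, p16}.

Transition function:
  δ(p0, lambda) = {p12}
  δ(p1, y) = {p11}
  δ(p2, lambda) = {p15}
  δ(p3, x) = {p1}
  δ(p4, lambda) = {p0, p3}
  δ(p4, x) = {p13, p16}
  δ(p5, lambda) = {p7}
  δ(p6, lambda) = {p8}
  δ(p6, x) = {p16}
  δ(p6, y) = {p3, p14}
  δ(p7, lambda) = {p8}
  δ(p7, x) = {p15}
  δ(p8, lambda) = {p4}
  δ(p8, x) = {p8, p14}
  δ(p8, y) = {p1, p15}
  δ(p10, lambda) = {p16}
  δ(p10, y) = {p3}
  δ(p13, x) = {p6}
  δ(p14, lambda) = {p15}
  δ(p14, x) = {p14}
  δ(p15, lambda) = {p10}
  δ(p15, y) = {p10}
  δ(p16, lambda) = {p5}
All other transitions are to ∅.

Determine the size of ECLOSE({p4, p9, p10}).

10

Start with {p4, p9, p10}.
From p4 via lambda: add p0, p3.
From p10 via lambda: add p16.
From p0 via lambda: add p12.
From p16 via lambda: add p5.
From p5 via lambda: add p7.
From p7 via lambda: add p8.
lambda-closure = {p0, p3, p4, p5, p7, p8, p9, p10, p12, p16}, which has 10 states.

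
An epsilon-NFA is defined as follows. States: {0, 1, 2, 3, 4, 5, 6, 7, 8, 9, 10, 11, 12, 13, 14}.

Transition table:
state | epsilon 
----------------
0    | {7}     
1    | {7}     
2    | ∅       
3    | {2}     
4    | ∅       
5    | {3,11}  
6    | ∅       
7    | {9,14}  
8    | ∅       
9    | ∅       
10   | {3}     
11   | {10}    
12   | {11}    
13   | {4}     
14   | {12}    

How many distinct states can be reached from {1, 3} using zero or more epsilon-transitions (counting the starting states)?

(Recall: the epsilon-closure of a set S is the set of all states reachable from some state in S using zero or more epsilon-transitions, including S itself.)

9

Start with {1, 3}.
From 1 via epsilon: add 7.
From 3 via epsilon: add 2.
From 7 via epsilon: add 9, 14.
From 14 via epsilon: add 12.
From 12 via epsilon: add 11.
From 11 via epsilon: add 10.
epsilon-closure = {1, 2, 3, 7, 9, 10, 11, 12, 14}, which has 9 states.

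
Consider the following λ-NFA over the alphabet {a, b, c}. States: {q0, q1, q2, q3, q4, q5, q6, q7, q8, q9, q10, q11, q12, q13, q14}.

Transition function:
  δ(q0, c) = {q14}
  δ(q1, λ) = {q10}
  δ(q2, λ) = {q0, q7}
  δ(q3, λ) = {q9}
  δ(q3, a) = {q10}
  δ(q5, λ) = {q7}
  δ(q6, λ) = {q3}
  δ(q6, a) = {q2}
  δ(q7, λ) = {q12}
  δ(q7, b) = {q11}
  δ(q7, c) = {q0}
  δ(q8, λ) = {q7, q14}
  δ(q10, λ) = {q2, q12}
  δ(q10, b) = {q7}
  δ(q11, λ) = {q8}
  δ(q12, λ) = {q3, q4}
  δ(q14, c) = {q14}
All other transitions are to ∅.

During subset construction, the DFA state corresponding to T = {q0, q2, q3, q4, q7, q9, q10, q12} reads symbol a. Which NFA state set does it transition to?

{q0, q2, q3, q4, q7, q9, q10, q12}

q3 on a → {q10}.
No a-transition from q0, q2, q4, q7, q9, q10, q12.
Union after reading a: {q10}.
Now take the λ-closure:
From q10 via λ: add q2, q12.
From q2 via λ: add q0, q7.
From q12 via λ: add q3, q4.
From q3 via λ: add q9.
No new states can be added; the closed set is {q0, q2, q3, q4, q7, q9, q10, q12}.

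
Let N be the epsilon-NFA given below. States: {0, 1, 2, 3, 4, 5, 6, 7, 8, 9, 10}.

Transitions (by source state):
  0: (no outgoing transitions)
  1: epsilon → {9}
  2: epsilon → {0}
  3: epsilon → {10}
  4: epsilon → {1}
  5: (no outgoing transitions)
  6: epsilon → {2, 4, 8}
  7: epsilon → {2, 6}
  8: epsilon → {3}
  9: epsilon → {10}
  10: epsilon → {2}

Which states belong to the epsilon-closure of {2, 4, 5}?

{0, 1, 2, 4, 5, 9, 10}

Start with {2, 4, 5}.
From 2 via epsilon: add 0.
From 4 via epsilon: add 1.
From 1 via epsilon: add 9.
From 9 via epsilon: add 10.
No new states can be added; the closed set is {0, 1, 2, 4, 5, 9, 10}.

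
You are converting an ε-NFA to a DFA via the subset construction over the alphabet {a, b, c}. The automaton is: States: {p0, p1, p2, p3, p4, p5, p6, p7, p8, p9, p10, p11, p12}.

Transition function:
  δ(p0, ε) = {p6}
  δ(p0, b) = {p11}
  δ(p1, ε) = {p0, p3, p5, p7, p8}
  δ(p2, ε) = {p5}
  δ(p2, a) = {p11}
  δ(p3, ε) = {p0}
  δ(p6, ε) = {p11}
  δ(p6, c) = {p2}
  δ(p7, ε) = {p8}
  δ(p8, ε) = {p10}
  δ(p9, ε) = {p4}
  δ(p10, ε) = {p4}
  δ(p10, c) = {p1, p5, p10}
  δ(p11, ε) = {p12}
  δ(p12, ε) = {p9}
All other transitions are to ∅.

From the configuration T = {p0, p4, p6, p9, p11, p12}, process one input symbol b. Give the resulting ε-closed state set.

{p4, p9, p11, p12}

p0 on b → {p11}.
No b-transition from p4, p6, p9, p11, p12.
Union after reading b: {p11}.
Now take the ε-closure:
From p11 via ε: add p12.
From p12 via ε: add p9.
From p9 via ε: add p4.
No new states can be added; the closed set is {p4, p9, p11, p12}.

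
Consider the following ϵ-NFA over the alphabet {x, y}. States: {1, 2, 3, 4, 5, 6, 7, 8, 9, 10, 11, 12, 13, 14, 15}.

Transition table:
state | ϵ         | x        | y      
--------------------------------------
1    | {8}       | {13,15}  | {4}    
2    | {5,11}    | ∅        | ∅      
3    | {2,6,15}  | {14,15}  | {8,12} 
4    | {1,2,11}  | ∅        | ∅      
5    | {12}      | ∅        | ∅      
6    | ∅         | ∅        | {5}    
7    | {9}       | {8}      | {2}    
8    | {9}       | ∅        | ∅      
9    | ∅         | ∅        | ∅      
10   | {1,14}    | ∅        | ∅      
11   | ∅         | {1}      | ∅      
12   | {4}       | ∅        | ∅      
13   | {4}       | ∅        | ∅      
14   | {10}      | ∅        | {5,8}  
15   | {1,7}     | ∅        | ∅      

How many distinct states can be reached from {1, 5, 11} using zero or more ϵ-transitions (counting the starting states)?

8

Start with {1, 5, 11}.
From 1 via ϵ: add 8.
From 5 via ϵ: add 12.
From 8 via ϵ: add 9.
From 12 via ϵ: add 4.
From 4 via ϵ: add 2.
ϵ-closure = {1, 2, 4, 5, 8, 9, 11, 12}, which has 8 states.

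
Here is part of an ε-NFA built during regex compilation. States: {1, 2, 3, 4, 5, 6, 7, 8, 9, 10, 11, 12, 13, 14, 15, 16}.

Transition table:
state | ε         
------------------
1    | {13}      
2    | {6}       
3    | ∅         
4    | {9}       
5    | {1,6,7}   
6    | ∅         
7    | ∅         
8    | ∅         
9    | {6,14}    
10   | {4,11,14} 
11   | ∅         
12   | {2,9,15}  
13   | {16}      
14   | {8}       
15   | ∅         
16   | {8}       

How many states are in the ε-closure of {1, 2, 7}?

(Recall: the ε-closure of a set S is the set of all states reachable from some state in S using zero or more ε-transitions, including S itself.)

7

Start with {1, 2, 7}.
From 1 via ε: add 13.
From 2 via ε: add 6.
From 13 via ε: add 16.
From 16 via ε: add 8.
ε-closure = {1, 2, 6, 7, 8, 13, 16}, which has 7 states.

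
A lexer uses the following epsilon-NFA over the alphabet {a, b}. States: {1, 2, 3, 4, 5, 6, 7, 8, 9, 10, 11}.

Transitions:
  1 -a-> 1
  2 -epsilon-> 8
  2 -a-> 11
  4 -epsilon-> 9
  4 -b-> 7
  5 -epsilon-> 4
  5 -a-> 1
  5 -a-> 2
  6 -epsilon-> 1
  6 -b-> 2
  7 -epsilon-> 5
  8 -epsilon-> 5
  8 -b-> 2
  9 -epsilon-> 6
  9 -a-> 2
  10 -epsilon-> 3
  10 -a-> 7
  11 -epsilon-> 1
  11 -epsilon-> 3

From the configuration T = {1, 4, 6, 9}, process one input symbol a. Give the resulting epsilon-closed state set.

1 on a → {1}.
9 on a → {2}.
No a-transition from 4, 6.
Union after reading a: {1, 2}.
Now take the epsilon-closure:
From 2 via epsilon: add 8.
From 8 via epsilon: add 5.
From 5 via epsilon: add 4.
From 4 via epsilon: add 9.
From 9 via epsilon: add 6.
No new states can be added; the closed set is {1, 2, 4, 5, 6, 8, 9}.

{1, 2, 4, 5, 6, 8, 9}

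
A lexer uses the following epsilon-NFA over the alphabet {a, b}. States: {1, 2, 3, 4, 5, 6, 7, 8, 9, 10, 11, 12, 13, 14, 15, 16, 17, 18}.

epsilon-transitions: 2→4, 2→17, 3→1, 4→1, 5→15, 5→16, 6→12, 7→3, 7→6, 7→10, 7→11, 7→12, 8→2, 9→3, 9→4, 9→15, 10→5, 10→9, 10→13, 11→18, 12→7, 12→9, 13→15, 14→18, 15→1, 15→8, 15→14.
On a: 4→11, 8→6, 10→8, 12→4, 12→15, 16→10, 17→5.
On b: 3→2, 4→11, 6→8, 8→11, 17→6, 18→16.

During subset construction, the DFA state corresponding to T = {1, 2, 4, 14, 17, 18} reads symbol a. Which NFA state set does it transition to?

{1, 2, 4, 5, 8, 11, 14, 15, 16, 17, 18}

4 on a → {11}.
17 on a → {5}.
No a-transition from 1, 2, 14, 18.
Union after reading a: {5, 11}.
Now take the epsilon-closure:
From 5 via epsilon: add 15, 16.
From 11 via epsilon: add 18.
From 15 via epsilon: add 1, 8, 14.
From 8 via epsilon: add 2.
From 2 via epsilon: add 4, 17.
No new states can be added; the closed set is {1, 2, 4, 5, 8, 11, 14, 15, 16, 17, 18}.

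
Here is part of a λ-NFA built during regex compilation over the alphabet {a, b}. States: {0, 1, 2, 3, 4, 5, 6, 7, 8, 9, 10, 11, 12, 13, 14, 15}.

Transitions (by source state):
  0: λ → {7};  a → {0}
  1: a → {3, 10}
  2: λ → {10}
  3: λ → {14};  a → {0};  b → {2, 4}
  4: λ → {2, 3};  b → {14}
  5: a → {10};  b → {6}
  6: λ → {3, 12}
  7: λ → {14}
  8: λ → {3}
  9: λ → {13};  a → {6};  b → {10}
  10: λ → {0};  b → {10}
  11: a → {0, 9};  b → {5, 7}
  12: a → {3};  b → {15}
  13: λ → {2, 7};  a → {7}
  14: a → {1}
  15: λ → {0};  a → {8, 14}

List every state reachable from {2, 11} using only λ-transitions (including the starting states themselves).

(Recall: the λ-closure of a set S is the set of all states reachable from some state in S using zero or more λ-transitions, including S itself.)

Start with {2, 11}.
From 2 via λ: add 10.
From 10 via λ: add 0.
From 0 via λ: add 7.
From 7 via λ: add 14.
No new states can be added; the closed set is {0, 2, 7, 10, 11, 14}.

{0, 2, 7, 10, 11, 14}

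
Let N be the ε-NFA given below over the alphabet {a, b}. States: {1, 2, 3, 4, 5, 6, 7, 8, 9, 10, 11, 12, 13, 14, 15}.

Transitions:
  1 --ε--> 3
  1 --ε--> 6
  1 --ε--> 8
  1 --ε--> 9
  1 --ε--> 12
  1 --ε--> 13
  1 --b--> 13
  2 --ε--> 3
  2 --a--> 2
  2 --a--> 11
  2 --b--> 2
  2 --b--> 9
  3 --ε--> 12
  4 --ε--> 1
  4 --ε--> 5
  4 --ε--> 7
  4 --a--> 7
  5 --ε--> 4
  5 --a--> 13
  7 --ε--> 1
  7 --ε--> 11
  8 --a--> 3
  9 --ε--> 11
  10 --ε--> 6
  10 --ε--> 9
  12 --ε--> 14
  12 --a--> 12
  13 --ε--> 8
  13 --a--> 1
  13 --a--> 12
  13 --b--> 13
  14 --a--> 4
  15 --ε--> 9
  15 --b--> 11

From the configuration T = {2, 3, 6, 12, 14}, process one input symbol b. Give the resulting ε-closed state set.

{2, 3, 9, 11, 12, 14}

2 on b → {2, 9}.
No b-transition from 3, 6, 12, 14.
Union after reading b: {2, 9}.
Now take the ε-closure:
From 2 via ε: add 3.
From 9 via ε: add 11.
From 3 via ε: add 12.
From 12 via ε: add 14.
No new states can be added; the closed set is {2, 3, 9, 11, 12, 14}.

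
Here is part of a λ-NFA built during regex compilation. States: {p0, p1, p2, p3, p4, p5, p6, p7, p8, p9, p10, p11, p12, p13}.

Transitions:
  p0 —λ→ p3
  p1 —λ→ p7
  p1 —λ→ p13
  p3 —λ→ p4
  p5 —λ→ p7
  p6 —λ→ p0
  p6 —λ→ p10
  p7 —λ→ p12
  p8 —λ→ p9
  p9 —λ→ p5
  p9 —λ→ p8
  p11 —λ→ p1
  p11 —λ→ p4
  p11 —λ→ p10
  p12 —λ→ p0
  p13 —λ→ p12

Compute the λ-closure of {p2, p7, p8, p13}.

Start with {p2, p7, p8, p13}.
From p7 via λ: add p12.
From p8 via λ: add p9.
From p9 via λ: add p5.
From p12 via λ: add p0.
From p0 via λ: add p3.
From p3 via λ: add p4.
No new states can be added; the closed set is {p0, p2, p3, p4, p5, p7, p8, p9, p12, p13}.

{p0, p2, p3, p4, p5, p7, p8, p9, p12, p13}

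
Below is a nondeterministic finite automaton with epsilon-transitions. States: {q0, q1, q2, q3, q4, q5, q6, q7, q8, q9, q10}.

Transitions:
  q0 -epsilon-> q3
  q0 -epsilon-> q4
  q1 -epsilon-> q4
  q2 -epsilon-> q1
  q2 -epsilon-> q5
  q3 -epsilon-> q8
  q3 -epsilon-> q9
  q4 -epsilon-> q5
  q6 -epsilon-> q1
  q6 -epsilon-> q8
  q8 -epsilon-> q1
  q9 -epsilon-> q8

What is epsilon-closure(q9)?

Start with {q9}.
From q9 via epsilon: add q8.
From q8 via epsilon: add q1.
From q1 via epsilon: add q4.
From q4 via epsilon: add q5.
No new states can be added; the closed set is {q1, q4, q5, q8, q9}.

{q1, q4, q5, q8, q9}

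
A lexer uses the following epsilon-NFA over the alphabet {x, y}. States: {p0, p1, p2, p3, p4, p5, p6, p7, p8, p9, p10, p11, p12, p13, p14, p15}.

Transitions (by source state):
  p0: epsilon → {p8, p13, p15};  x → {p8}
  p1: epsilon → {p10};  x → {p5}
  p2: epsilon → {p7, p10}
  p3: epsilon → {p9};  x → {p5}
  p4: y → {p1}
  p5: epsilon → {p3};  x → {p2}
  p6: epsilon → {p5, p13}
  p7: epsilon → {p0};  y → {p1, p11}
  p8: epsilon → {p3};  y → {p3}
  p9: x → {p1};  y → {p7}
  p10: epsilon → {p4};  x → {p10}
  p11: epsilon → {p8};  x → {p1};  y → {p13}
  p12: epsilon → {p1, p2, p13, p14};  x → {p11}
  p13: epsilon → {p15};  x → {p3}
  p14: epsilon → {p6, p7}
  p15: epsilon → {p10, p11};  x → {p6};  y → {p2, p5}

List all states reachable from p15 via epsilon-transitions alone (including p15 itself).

Start with {p15}.
From p15 via epsilon: add p10, p11.
From p10 via epsilon: add p4.
From p11 via epsilon: add p8.
From p8 via epsilon: add p3.
From p3 via epsilon: add p9.
No new states can be added; the closed set is {p3, p4, p8, p9, p10, p11, p15}.

{p3, p4, p8, p9, p10, p11, p15}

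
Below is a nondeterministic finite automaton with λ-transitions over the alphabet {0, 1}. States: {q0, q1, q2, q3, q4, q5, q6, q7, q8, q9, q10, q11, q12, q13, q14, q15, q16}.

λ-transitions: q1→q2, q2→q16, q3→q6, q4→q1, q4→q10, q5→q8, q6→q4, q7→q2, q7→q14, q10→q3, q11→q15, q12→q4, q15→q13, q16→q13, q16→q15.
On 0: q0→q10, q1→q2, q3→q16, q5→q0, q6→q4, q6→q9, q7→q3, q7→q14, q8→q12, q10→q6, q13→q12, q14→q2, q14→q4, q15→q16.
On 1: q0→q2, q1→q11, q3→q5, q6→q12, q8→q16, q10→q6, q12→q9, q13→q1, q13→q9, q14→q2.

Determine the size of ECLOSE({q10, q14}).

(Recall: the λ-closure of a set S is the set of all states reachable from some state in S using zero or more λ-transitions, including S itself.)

10

Start with {q10, q14}.
From q10 via λ: add q3.
From q3 via λ: add q6.
From q6 via λ: add q4.
From q4 via λ: add q1.
From q1 via λ: add q2.
From q2 via λ: add q16.
From q16 via λ: add q13, q15.
λ-closure = {q1, q2, q3, q4, q6, q10, q13, q14, q15, q16}, which has 10 states.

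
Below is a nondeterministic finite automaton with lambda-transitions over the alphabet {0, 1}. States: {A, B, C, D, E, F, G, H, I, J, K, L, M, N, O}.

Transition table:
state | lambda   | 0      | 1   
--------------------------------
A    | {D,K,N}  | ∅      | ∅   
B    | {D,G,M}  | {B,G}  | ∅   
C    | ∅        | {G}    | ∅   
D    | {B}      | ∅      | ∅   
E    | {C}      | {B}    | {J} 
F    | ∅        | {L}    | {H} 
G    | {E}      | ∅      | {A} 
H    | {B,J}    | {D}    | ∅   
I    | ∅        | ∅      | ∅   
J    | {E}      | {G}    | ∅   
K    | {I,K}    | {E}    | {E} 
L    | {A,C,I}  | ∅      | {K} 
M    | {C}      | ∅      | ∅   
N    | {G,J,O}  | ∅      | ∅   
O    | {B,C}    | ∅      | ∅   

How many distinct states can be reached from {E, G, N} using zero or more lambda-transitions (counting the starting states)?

9

Start with {E, G, N}.
From E via lambda: add C.
From N via lambda: add J, O.
From O via lambda: add B.
From B via lambda: add D, M.
lambda-closure = {B, C, D, E, G, J, M, N, O}, which has 9 states.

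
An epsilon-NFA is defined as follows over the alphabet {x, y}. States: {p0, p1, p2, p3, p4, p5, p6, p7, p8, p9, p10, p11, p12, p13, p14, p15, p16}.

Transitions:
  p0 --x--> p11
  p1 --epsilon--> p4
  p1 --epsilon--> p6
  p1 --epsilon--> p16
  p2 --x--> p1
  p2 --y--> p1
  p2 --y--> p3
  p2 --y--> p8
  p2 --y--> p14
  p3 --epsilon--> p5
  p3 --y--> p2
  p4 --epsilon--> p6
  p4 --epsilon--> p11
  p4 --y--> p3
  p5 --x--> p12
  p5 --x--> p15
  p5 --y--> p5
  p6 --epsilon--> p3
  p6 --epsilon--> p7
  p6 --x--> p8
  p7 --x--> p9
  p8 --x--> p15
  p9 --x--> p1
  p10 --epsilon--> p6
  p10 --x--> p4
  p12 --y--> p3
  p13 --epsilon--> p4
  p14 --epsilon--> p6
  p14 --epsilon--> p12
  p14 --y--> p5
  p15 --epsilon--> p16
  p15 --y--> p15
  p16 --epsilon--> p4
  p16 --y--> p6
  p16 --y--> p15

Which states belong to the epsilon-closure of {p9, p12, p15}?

Start with {p9, p12, p15}.
From p15 via epsilon: add p16.
From p16 via epsilon: add p4.
From p4 via epsilon: add p6, p11.
From p6 via epsilon: add p3, p7.
From p3 via epsilon: add p5.
No new states can be added; the closed set is {p3, p4, p5, p6, p7, p9, p11, p12, p15, p16}.

{p3, p4, p5, p6, p7, p9, p11, p12, p15, p16}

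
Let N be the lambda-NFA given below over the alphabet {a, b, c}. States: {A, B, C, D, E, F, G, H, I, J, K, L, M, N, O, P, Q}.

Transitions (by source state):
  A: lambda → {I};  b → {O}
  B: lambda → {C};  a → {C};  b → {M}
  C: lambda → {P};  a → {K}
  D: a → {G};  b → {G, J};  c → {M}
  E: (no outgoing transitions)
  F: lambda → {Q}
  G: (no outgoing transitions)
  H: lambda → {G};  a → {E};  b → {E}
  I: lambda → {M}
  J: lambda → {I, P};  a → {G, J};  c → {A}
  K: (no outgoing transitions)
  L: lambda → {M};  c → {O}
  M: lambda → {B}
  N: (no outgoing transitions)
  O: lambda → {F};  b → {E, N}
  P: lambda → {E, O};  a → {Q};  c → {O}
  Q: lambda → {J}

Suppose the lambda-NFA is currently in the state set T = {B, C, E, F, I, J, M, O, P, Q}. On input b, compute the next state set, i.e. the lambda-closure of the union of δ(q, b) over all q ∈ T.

B on b → {M}.
O on b → {E, N}.
No b-transition from C, E, F, I, J, M, P, Q.
Union after reading b: {E, M, N}.
Now take the lambda-closure:
From M via lambda: add B.
From B via lambda: add C.
From C via lambda: add P.
From P via lambda: add O.
From O via lambda: add F.
From F via lambda: add Q.
From Q via lambda: add J.
From J via lambda: add I.
No new states can be added; the closed set is {B, C, E, F, I, J, M, N, O, P, Q}.

{B, C, E, F, I, J, M, N, O, P, Q}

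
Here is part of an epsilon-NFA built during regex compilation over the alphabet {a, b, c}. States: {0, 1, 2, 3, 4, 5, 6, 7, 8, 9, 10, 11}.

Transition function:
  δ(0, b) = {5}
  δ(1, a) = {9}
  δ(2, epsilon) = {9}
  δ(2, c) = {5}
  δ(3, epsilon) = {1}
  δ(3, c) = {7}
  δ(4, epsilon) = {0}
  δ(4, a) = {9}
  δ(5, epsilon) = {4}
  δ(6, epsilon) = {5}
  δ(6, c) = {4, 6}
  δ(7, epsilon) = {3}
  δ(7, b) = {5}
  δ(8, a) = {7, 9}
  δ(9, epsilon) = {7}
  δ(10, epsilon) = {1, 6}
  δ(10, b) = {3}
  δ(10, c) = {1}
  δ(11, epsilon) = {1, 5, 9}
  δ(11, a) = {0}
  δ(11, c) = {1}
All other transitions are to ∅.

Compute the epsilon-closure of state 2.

Start with {2}.
From 2 via epsilon: add 9.
From 9 via epsilon: add 7.
From 7 via epsilon: add 3.
From 3 via epsilon: add 1.
No new states can be added; the closed set is {1, 2, 3, 7, 9}.

{1, 2, 3, 7, 9}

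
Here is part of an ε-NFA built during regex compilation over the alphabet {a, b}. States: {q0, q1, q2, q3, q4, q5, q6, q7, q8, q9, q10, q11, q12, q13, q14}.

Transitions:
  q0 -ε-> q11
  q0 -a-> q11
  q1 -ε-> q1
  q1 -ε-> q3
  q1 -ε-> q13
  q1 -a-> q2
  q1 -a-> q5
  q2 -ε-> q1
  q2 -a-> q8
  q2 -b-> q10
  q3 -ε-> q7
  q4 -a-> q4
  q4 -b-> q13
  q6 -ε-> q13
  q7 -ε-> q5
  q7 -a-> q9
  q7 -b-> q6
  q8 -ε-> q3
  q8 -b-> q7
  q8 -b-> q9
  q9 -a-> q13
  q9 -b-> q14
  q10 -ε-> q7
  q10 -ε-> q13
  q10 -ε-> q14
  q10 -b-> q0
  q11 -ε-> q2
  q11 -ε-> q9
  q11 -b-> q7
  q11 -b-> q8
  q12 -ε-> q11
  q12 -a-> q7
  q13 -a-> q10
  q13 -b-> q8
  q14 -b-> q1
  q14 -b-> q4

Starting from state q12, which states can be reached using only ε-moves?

Start with {q12}.
From q12 via ε: add q11.
From q11 via ε: add q2, q9.
From q2 via ε: add q1.
From q1 via ε: add q3, q13.
From q3 via ε: add q7.
From q7 via ε: add q5.
No new states can be added; the closed set is {q1, q2, q3, q5, q7, q9, q11, q12, q13}.

{q1, q2, q3, q5, q7, q9, q11, q12, q13}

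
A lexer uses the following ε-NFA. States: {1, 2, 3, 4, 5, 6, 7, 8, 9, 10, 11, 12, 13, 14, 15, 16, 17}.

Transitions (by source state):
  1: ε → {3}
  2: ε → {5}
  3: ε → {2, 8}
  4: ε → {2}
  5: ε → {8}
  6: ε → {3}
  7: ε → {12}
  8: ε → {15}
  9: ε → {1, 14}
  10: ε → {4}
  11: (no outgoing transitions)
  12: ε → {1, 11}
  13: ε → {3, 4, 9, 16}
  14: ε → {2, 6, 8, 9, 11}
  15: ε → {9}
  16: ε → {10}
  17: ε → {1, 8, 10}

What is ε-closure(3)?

Start with {3}.
From 3 via ε: add 2, 8.
From 2 via ε: add 5.
From 8 via ε: add 15.
From 15 via ε: add 9.
From 9 via ε: add 1, 14.
From 14 via ε: add 6, 11.
No new states can be added; the closed set is {1, 2, 3, 5, 6, 8, 9, 11, 14, 15}.

{1, 2, 3, 5, 6, 8, 9, 11, 14, 15}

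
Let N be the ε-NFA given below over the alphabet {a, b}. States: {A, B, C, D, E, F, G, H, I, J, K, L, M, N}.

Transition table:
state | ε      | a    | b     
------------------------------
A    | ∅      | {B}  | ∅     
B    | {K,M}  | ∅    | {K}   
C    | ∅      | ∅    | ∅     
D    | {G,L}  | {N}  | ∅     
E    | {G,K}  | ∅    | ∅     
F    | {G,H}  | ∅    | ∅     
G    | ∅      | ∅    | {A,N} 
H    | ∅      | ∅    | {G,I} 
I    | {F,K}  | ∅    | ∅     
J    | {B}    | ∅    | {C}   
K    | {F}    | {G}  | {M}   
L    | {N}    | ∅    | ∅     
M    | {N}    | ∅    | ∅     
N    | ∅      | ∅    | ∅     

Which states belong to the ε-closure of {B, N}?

Start with {B, N}.
From B via ε: add K, M.
From K via ε: add F.
From F via ε: add G, H.
No new states can be added; the closed set is {B, F, G, H, K, M, N}.

{B, F, G, H, K, M, N}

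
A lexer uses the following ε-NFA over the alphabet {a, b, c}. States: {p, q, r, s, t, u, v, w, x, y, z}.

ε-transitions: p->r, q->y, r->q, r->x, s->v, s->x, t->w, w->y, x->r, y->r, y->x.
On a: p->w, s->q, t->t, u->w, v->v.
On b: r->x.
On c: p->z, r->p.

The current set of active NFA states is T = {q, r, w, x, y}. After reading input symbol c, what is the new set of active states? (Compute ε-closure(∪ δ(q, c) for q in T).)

r on c → {p}.
No c-transition from q, w, x, y.
Union after reading c: {p}.
Now take the ε-closure:
From p via ε: add r.
From r via ε: add q, x.
From q via ε: add y.
No new states can be added; the closed set is {p, q, r, x, y}.

{p, q, r, x, y}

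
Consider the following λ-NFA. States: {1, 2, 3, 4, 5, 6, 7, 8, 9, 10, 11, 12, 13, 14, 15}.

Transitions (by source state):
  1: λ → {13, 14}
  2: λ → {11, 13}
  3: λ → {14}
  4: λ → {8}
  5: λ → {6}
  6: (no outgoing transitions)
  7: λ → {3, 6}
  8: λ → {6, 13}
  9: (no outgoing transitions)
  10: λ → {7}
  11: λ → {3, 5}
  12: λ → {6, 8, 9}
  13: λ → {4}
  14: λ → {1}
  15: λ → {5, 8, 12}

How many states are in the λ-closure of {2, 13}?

10

Start with {2, 13}.
From 2 via λ: add 11.
From 13 via λ: add 4.
From 4 via λ: add 8.
From 11 via λ: add 3, 5.
From 3 via λ: add 14.
From 5 via λ: add 6.
From 14 via λ: add 1.
λ-closure = {1, 2, 3, 4, 5, 6, 8, 11, 13, 14}, which has 10 states.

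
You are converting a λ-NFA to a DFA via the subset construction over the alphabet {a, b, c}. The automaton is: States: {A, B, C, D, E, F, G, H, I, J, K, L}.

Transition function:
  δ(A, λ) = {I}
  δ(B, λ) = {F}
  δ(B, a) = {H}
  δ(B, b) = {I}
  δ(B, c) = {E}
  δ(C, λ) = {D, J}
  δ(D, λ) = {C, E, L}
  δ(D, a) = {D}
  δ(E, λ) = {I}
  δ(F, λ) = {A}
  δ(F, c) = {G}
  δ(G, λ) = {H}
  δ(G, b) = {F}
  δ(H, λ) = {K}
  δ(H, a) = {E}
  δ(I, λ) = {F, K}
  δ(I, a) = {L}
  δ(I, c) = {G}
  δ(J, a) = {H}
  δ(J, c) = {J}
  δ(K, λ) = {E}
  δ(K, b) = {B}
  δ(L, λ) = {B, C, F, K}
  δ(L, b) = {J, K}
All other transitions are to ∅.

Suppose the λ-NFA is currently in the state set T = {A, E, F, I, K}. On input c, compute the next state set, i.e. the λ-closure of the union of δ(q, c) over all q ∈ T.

{A, E, F, G, H, I, K}

F on c → {G}.
I on c → {G}.
No c-transition from A, E, K.
Union after reading c: {G}.
Now take the λ-closure:
From G via λ: add H.
From H via λ: add K.
From K via λ: add E.
From E via λ: add I.
From I via λ: add F.
From F via λ: add A.
No new states can be added; the closed set is {A, E, F, G, H, I, K}.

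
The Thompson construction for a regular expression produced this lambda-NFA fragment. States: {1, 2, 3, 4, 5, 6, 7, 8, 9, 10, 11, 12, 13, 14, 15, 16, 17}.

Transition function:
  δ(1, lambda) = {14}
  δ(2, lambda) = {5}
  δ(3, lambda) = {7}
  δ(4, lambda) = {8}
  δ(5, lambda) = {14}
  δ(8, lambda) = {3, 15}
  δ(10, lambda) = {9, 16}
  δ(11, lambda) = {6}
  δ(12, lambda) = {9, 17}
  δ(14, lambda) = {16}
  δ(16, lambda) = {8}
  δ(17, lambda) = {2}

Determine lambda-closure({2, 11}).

Start with {2, 11}.
From 2 via lambda: add 5.
From 11 via lambda: add 6.
From 5 via lambda: add 14.
From 14 via lambda: add 16.
From 16 via lambda: add 8.
From 8 via lambda: add 3, 15.
From 3 via lambda: add 7.
No new states can be added; the closed set is {2, 3, 5, 6, 7, 8, 11, 14, 15, 16}.

{2, 3, 5, 6, 7, 8, 11, 14, 15, 16}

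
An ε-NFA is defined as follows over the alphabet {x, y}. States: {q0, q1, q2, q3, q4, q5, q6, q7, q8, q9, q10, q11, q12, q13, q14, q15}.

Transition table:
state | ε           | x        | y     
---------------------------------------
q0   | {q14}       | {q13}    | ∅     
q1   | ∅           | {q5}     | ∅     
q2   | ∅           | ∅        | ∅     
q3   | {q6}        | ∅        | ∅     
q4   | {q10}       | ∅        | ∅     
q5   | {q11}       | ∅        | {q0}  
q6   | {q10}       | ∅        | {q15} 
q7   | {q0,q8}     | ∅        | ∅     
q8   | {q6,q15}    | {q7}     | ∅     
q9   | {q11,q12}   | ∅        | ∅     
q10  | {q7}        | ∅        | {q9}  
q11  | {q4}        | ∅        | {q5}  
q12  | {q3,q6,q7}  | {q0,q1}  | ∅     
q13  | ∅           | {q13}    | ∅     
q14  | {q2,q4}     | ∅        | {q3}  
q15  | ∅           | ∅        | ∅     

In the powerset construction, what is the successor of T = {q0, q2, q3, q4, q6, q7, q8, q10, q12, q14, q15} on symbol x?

q0 on x → {q13}.
q8 on x → {q7}.
q12 on x → {q0, q1}.
No x-transition from q2, q3, q4, q6, q7, q10, q14, q15.
Union after reading x: {q0, q1, q7, q13}.
Now take the ε-closure:
From q0 via ε: add q14.
From q7 via ε: add q8.
From q8 via ε: add q6, q15.
From q14 via ε: add q2, q4.
From q4 via ε: add q10.
No new states can be added; the closed set is {q0, q1, q2, q4, q6, q7, q8, q10, q13, q14, q15}.

{q0, q1, q2, q4, q6, q7, q8, q10, q13, q14, q15}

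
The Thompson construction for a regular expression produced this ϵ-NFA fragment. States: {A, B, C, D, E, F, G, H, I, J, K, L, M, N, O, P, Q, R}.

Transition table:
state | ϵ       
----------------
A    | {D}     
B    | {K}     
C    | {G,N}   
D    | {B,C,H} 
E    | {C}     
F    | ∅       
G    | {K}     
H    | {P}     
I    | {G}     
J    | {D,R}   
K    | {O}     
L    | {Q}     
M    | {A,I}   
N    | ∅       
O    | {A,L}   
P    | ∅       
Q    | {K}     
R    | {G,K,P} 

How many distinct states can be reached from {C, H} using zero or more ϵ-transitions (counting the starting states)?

12

Start with {C, H}.
From C via ϵ: add G, N.
From H via ϵ: add P.
From G via ϵ: add K.
From K via ϵ: add O.
From O via ϵ: add A, L.
From A via ϵ: add D.
From L via ϵ: add Q.
From D via ϵ: add B.
ϵ-closure = {A, B, C, D, G, H, K, L, N, O, P, Q}, which has 12 states.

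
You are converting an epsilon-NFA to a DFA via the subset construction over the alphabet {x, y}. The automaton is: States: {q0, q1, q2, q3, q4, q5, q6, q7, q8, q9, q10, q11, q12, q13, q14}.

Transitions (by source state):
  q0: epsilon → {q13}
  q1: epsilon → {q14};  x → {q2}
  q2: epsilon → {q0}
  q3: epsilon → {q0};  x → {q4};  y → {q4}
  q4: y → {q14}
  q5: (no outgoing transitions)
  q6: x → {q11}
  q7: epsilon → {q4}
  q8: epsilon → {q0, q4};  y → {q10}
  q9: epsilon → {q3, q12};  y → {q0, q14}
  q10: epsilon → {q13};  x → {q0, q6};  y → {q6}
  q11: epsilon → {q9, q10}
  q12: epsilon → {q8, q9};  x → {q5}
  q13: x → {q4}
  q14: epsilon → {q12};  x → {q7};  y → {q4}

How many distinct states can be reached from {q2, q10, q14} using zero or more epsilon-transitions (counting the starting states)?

10

Start with {q2, q10, q14}.
From q2 via epsilon: add q0.
From q10 via epsilon: add q13.
From q14 via epsilon: add q12.
From q12 via epsilon: add q8, q9.
From q8 via epsilon: add q4.
From q9 via epsilon: add q3.
epsilon-closure = {q0, q2, q3, q4, q8, q9, q10, q12, q13, q14}, which has 10 states.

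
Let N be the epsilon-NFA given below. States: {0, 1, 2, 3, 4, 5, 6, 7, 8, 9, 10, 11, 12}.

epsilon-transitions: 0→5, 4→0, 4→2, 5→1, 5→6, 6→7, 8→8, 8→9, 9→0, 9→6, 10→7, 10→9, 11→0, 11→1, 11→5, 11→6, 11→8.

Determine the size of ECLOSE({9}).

6

Start with {9}.
From 9 via epsilon: add 0, 6.
From 0 via epsilon: add 5.
From 6 via epsilon: add 7.
From 5 via epsilon: add 1.
epsilon-closure = {0, 1, 5, 6, 7, 9}, which has 6 states.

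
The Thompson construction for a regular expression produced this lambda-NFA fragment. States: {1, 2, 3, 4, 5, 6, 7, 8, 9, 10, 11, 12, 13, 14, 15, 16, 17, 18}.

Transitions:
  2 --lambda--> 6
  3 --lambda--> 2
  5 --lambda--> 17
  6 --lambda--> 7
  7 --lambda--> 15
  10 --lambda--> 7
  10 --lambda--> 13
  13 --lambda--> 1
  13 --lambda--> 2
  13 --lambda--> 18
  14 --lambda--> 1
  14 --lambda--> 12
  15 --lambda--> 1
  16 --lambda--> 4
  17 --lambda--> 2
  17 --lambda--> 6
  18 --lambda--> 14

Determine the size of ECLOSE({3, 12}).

7

Start with {3, 12}.
From 3 via lambda: add 2.
From 2 via lambda: add 6.
From 6 via lambda: add 7.
From 7 via lambda: add 15.
From 15 via lambda: add 1.
lambda-closure = {1, 2, 3, 6, 7, 12, 15}, which has 7 states.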